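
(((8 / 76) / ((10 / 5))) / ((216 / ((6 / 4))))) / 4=1 / 10944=0.00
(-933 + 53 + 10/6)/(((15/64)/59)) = -1989952/9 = -221105.78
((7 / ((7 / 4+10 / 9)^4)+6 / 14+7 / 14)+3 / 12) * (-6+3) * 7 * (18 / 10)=-109171362843 / 2251017620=-48.50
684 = 684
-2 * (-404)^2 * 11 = -3590752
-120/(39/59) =-2360/13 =-181.54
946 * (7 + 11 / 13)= 96492 / 13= 7422.46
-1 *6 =-6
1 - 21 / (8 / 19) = -48.88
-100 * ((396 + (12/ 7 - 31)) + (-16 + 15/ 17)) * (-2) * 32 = 267776000/ 119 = 2250218.49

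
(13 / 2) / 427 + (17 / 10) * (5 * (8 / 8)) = 3636 / 427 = 8.52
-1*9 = -9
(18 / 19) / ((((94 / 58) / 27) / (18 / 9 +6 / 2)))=70470 / 893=78.91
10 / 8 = 5 / 4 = 1.25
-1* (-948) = 948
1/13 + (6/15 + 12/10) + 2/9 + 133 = 78916/585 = 134.90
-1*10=-10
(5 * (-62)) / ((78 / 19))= -2945 / 39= -75.51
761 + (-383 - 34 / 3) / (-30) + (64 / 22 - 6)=763343 / 990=771.05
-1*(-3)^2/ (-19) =0.47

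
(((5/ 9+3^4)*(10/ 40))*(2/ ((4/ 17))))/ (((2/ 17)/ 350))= 18561025/ 36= 515584.03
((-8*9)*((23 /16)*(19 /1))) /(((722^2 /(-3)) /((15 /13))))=9315 /713336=0.01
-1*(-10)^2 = -100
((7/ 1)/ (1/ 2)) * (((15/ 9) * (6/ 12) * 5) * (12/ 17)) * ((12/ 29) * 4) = 33600/ 493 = 68.15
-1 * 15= -15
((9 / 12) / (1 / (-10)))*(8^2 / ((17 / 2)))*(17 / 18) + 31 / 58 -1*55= -18757 / 174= -107.80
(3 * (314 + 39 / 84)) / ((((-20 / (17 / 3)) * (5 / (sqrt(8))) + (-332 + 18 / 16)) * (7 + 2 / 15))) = -0.39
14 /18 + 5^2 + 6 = 286 /9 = 31.78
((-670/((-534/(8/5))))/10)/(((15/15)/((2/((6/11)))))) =2948/4005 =0.74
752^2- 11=565493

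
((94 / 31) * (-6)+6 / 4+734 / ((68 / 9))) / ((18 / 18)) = 42399 / 527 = 80.45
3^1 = 3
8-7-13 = -12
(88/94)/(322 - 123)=0.00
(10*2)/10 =2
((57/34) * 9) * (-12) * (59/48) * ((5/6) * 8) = -1483.68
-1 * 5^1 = -5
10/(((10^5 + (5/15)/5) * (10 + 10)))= 15/3000002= 0.00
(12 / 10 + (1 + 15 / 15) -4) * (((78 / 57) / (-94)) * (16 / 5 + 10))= 3432 / 22325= 0.15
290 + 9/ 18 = 581/ 2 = 290.50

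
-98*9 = -882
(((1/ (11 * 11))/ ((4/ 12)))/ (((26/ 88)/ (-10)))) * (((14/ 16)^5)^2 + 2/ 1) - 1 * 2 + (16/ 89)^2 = -587859770077999/ 152028823158784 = -3.87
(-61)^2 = 3721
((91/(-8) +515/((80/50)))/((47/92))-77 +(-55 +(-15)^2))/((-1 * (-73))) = 32937/3431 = 9.60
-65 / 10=-13 / 2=-6.50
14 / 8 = 1.75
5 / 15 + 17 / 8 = 59 / 24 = 2.46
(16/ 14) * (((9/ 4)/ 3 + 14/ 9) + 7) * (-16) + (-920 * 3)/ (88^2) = -170.52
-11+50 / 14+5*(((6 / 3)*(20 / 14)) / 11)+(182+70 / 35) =13696 / 77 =177.87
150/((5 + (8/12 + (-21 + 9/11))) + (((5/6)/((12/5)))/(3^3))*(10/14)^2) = -157172400/15202333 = -10.34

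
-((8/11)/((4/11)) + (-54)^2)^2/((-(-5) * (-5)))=8514724/25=340588.96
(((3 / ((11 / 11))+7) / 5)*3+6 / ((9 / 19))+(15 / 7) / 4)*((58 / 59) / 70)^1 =46777 / 173460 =0.27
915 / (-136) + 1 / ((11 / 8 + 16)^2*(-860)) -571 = -326385114741 / 564946040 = -577.73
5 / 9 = 0.56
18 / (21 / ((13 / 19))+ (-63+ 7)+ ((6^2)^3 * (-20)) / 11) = -2574 / 12134179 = -0.00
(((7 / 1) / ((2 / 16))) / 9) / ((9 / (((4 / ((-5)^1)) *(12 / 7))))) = -128 / 135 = -0.95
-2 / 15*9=-6 / 5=-1.20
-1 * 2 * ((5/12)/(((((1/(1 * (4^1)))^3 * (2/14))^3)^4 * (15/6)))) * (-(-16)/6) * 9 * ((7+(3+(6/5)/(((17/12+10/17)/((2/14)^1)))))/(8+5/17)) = -183343714353589883763797000972341870592/288345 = -635848425856490952726064300000000.00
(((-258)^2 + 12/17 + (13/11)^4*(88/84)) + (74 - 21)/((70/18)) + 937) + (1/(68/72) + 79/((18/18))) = 160600356557/2375835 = 67597.44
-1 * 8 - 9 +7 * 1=-10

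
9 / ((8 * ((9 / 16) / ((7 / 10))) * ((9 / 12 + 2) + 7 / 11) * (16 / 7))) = 539 / 2980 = 0.18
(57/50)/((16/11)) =627/800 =0.78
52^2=2704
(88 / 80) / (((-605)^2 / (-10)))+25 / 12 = 831863 / 399300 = 2.08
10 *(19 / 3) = 190 / 3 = 63.33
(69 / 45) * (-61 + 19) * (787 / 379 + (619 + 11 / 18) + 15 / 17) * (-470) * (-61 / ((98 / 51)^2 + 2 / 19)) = -10764773690012531 / 35564981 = -302679022.66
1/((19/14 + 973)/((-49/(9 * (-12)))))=343/736614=0.00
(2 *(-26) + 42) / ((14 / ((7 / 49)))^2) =-5 / 4802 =-0.00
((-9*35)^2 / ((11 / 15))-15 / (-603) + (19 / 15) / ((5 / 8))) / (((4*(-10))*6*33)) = -3739598887 / 218889000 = -17.08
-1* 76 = -76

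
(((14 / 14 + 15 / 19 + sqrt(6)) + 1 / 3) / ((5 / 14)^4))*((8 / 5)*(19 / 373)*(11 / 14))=18.00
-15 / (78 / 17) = -3.27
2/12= 0.17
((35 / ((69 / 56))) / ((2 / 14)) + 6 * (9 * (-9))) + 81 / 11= -212365 / 759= -279.80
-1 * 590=-590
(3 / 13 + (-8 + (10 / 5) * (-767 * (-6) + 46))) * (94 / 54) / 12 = 1891703 / 1404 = 1347.37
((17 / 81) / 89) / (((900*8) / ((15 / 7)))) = 17 / 24222240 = 0.00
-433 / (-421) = 433 / 421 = 1.03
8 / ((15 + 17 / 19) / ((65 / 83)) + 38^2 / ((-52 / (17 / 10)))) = -19760 / 66471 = -0.30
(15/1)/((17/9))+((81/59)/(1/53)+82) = 162.70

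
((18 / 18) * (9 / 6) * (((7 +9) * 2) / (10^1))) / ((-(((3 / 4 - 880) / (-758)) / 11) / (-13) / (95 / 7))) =8030.82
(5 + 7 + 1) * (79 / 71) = 14.46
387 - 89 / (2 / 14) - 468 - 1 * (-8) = -696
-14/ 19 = -0.74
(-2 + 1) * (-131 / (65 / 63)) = 8253 / 65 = 126.97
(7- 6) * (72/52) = 18/13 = 1.38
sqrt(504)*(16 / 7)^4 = 393216*sqrt(14) / 2401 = 612.78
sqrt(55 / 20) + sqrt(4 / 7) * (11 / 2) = 5.82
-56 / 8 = -7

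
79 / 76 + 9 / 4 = 3.29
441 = 441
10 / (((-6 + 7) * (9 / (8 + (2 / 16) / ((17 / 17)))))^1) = 325 / 36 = 9.03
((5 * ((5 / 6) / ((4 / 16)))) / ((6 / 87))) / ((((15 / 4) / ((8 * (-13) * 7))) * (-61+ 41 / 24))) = 3377920 / 4269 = 791.27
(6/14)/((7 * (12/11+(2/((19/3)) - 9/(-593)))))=123937/2878309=0.04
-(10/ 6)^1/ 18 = -5/ 54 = -0.09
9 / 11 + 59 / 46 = 1063 / 506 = 2.10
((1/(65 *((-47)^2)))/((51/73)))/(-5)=-73/36614175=-0.00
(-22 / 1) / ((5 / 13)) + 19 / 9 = -2479 / 45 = -55.09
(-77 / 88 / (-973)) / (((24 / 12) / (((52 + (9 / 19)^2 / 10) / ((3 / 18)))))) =0.14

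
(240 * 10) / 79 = 2400 / 79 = 30.38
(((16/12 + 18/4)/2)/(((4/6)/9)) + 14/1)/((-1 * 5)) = -427/40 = -10.68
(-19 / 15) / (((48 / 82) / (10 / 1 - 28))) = 779 / 20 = 38.95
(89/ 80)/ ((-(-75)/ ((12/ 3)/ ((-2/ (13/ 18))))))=-0.02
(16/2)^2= 64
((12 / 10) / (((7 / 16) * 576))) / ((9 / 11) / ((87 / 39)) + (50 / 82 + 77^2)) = 13079 / 16287214230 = 0.00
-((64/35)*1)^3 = -262144/42875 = -6.11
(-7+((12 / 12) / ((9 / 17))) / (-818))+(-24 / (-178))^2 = -407275343 / 58314402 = -6.98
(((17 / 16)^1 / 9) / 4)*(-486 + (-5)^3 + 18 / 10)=-25891 / 1440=-17.98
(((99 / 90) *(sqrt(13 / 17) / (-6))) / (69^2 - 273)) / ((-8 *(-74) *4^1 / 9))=-sqrt(221) / 109496320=-0.00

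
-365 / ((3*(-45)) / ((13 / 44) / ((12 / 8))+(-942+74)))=-4181075 / 1782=-2346.28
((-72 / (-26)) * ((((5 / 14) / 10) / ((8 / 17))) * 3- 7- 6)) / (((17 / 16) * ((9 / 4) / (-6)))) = 137328 / 1547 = 88.77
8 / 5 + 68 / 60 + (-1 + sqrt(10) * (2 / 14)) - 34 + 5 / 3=-153 / 5 + sqrt(10) / 7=-30.15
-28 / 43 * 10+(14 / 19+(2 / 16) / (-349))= -13173473 / 2281064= -5.78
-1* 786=-786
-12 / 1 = -12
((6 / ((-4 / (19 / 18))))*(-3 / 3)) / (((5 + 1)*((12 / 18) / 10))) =3.96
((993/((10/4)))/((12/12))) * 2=3972/5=794.40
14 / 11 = 1.27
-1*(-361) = 361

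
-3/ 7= -0.43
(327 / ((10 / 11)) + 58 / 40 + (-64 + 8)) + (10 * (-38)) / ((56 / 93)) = -45629 / 140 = -325.92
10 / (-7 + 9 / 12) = -8 / 5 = -1.60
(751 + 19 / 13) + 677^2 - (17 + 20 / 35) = 41774814 / 91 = 459063.89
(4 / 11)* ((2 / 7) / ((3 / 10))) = 80 / 231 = 0.35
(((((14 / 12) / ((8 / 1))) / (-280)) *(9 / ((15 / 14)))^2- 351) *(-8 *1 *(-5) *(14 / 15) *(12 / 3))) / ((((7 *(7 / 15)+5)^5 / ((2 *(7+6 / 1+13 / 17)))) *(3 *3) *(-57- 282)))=86249729475 / 7039564681088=0.01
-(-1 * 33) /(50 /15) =99 /10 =9.90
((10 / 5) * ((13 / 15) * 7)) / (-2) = -91 / 15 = -6.07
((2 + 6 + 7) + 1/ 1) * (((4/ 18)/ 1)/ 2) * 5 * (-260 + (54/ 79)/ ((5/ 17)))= -2290.45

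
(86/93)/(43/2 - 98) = -172/14229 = -0.01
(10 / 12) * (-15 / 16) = -25 / 32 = -0.78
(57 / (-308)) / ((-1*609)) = 19 / 62524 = 0.00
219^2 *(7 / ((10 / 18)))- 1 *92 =3021083 / 5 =604216.60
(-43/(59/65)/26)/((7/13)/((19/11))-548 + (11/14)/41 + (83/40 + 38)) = 304822700/84919497267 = 0.00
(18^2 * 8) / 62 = 1296 / 31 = 41.81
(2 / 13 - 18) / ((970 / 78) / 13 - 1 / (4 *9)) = -108576 / 5651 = -19.21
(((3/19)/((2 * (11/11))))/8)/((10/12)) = 9/760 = 0.01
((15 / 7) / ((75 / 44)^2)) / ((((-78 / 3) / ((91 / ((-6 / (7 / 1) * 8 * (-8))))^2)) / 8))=-0.62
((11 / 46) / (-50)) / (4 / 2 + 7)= -11 / 20700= -0.00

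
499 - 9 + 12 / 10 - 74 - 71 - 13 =1666 / 5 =333.20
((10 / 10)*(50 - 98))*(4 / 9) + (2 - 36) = -166 / 3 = -55.33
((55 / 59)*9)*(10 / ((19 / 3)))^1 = 14850 / 1121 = 13.25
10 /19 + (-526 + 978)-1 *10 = 442.53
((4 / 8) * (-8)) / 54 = -2 / 27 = -0.07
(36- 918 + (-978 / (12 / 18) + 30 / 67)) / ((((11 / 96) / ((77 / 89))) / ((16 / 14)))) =-120847104 / 5963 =-20266.16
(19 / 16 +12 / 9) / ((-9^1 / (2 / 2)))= -121 / 432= -0.28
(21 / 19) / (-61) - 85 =-98536 / 1159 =-85.02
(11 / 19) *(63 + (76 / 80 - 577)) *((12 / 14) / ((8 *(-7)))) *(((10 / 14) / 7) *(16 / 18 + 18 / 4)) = 10948487 / 4379424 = 2.50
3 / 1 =3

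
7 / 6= 1.17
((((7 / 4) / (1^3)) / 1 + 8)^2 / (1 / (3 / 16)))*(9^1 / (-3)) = -53.47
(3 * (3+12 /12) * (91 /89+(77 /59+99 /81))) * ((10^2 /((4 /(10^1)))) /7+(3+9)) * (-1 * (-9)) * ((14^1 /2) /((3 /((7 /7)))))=224126024 /5251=42682.54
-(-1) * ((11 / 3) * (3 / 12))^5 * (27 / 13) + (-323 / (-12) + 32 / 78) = 3435035 / 119808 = 28.67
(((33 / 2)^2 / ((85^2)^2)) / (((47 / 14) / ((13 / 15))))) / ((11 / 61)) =183183 / 24534293750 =0.00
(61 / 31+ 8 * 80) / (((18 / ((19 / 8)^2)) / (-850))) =-3053310925 / 17856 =-170996.36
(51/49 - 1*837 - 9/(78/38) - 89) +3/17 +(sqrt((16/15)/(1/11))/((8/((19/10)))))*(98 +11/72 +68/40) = -10061953/10829 +682993*sqrt(165)/108000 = -847.93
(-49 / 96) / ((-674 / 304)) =931 / 4044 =0.23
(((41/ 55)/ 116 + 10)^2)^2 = 10025.73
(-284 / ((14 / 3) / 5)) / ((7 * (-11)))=2130 / 539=3.95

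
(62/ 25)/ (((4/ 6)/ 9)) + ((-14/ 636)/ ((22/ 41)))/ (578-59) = 3039076213/ 90773100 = 33.48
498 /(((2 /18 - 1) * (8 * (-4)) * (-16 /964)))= -540081 /512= -1054.85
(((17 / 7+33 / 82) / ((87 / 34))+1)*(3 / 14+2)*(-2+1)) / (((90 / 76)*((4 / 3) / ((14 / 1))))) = -15488933 / 374535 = -41.36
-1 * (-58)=58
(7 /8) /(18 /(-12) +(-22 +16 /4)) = -0.04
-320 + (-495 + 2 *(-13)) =-841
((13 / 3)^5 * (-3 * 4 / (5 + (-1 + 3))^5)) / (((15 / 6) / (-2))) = 5940688 / 6806835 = 0.87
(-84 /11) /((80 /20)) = -21 /11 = -1.91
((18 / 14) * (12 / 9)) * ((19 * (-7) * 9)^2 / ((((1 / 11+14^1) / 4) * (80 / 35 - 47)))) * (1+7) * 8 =-997989.94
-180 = -180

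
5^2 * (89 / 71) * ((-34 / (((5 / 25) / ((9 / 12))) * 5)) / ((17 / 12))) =-40050 / 71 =-564.08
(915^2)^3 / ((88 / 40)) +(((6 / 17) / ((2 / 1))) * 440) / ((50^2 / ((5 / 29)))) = 36164585906680306641351 / 135575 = 266749665548075284.10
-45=-45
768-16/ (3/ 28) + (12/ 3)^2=1904/ 3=634.67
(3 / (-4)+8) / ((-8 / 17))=-493 / 32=-15.41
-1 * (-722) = 722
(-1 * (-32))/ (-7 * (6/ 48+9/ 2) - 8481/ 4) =-256/ 17221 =-0.01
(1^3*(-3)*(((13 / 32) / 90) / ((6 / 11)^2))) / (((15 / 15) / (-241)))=379093 / 34560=10.97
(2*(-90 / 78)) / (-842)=15 / 5473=0.00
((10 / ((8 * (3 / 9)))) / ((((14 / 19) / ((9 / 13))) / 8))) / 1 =2565 / 91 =28.19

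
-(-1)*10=10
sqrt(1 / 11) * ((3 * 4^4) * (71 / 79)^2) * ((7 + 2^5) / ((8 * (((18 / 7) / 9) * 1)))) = 3191.32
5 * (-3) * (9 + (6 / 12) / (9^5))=-5314415 / 39366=-135.00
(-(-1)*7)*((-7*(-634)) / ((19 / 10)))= 310660 / 19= 16350.53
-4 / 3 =-1.33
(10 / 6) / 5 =1 / 3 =0.33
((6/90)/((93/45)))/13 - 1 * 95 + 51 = -44.00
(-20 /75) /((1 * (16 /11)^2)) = -121 /960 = -0.13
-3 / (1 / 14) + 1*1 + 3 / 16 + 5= -35.81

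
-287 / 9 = -31.89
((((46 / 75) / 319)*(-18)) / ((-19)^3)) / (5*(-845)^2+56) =276 / 195290775045025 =0.00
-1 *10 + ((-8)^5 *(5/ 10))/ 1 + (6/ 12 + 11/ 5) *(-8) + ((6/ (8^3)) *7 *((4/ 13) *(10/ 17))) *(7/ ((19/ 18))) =-5514295277/ 335920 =-16415.50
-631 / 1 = -631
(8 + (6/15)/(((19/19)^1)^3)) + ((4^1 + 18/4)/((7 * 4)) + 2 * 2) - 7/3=8711/840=10.37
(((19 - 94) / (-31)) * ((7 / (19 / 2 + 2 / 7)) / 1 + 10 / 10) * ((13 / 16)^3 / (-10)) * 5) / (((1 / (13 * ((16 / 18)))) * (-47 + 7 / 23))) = 3859305125 / 14012246016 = 0.28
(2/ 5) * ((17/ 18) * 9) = 17/ 5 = 3.40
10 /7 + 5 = 45 /7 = 6.43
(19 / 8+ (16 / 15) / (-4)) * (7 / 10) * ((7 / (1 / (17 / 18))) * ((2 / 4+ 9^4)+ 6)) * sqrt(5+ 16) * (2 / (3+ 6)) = 553637623 * sqrt(21) / 38880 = 65254.28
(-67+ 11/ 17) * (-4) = 4512/ 17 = 265.41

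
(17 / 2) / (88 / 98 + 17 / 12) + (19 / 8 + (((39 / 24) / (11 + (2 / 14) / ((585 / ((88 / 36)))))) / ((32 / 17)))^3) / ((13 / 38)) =105000439289838478633210813897 / 9890753562927165112846385152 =10.62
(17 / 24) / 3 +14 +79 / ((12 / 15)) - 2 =7991 / 72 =110.99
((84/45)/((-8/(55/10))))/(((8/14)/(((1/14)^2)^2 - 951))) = 80373953/37632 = 2135.79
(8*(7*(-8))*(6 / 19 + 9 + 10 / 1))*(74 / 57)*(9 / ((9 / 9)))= -36500352 / 361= -101109.01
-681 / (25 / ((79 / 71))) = -53799 / 1775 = -30.31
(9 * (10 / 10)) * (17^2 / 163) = 2601 / 163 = 15.96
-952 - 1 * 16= -968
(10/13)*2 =20/13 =1.54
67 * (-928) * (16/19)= -994816/19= -52358.74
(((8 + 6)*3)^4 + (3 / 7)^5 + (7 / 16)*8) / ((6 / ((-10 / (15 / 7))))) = -104596667479 / 43218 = -2420210.73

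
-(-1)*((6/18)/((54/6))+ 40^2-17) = 42742/27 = 1583.04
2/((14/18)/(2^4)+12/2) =288/871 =0.33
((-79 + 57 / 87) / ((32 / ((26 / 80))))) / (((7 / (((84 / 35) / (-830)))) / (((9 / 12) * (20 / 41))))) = 8307 / 69080900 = 0.00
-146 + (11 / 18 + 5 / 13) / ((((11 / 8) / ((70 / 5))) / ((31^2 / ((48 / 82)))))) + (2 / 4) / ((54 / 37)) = 9437133 / 572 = 16498.48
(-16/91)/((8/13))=-2/7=-0.29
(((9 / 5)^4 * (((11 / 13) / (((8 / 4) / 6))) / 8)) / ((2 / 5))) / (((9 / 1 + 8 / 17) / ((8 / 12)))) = 1226907 / 2093000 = 0.59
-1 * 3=-3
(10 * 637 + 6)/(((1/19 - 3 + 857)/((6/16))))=15143/5409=2.80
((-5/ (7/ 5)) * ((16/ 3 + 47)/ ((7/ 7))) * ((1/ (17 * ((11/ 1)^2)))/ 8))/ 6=-3925/ 2073456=-0.00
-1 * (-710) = 710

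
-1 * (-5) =5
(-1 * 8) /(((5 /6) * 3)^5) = -256 /3125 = -0.08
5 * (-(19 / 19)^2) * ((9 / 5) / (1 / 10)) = -90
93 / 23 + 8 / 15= 1579 / 345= 4.58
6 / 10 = 3 / 5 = 0.60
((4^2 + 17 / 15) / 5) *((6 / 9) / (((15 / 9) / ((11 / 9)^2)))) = 62194 / 30375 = 2.05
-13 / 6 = -2.17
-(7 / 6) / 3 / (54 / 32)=-56 / 243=-0.23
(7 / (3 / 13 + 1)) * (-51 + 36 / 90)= -23023 / 80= -287.79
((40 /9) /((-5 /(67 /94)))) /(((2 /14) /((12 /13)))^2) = -26.45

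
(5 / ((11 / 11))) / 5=1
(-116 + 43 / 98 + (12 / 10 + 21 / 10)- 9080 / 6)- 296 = -1412372 / 735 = -1921.59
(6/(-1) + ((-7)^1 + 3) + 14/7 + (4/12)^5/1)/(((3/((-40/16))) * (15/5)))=9715/4374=2.22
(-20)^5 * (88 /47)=-281600000 /47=-5991489.36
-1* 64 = -64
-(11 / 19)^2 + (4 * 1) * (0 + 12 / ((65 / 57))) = 979831 / 23465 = 41.76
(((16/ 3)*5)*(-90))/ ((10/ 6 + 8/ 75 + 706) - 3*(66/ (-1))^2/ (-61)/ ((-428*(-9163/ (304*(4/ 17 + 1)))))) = -3.39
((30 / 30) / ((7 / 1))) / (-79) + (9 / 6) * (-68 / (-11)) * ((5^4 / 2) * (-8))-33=-141215750 / 6083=-23214.82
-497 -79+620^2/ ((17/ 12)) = 4603008/ 17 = 270765.18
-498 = -498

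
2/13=0.15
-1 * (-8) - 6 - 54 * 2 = -106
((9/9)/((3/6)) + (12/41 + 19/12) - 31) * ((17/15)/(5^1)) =-45373/7380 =-6.15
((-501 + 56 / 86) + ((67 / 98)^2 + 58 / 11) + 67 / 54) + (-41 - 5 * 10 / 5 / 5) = -65786969879 / 122652684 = -536.37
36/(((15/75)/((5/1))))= 900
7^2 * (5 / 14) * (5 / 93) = 175 / 186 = 0.94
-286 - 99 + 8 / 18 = -3461 / 9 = -384.56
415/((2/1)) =415/2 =207.50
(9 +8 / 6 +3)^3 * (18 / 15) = 25600 / 9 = 2844.44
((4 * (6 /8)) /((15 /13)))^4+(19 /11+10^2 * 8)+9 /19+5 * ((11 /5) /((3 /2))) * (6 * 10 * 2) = 1727.90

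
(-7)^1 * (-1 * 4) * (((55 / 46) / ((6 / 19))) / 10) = 1463 / 138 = 10.60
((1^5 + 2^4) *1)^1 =17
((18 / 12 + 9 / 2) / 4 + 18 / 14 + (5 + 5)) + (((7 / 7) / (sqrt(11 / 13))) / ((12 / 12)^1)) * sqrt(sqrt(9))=sqrt(429) / 11 + 179 / 14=14.67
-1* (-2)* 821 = 1642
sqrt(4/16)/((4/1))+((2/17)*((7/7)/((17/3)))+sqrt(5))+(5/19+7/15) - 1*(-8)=sqrt(5)+5848301/658920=11.11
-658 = -658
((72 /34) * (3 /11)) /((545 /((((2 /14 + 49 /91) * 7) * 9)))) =60264 /1324895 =0.05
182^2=33124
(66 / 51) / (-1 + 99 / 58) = 1276 / 697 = 1.83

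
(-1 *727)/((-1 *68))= 727/68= 10.69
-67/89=-0.75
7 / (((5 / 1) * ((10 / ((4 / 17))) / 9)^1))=126 / 425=0.30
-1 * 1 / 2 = -1 / 2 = -0.50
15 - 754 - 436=-1175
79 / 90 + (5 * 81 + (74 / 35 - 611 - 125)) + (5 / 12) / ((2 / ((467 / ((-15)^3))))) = -37199369 / 113400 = -328.04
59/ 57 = 1.04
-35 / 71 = -0.49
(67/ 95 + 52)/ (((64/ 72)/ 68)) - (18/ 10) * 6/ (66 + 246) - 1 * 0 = 3983535/ 988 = 4031.92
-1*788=-788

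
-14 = -14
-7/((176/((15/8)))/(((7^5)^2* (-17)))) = 504218319465/1408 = 358109601.89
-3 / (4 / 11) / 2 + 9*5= 327 / 8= 40.88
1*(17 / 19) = 0.89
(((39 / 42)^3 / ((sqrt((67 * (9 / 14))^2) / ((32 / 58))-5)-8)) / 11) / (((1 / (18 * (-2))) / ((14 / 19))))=-632736 / 21323225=-0.03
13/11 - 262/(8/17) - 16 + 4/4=-570.57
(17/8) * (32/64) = 17/16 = 1.06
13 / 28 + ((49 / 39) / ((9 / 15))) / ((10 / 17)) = 13183 / 3276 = 4.02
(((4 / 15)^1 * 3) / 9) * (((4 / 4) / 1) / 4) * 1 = 0.02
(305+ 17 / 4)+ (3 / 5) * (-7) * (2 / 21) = 6177 / 20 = 308.85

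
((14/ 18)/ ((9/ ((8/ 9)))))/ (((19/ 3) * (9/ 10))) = 560/ 41553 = 0.01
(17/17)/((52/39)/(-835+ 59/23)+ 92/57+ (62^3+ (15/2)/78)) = 28374372/6762455810105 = 0.00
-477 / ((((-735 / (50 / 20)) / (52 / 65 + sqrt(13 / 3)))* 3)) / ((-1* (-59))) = 106 / 14455 + 53* sqrt(39) / 17346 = 0.03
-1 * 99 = -99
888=888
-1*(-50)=50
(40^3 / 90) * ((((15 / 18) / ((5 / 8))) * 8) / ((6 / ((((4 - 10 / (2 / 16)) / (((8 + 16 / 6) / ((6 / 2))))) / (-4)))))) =60800 / 9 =6755.56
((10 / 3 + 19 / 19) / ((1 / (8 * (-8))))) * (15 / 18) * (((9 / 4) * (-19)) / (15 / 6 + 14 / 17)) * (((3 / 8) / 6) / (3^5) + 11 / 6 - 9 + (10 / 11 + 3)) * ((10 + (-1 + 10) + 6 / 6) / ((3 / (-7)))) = 409470943700 / 906147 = 451881.37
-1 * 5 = -5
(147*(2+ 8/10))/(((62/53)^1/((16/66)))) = 145432/1705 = 85.30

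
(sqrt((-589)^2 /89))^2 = 346921 /89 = 3897.99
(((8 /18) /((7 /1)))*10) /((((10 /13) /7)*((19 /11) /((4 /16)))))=143 /171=0.84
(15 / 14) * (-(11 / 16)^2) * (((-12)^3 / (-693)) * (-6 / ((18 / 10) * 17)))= 825 / 3332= 0.25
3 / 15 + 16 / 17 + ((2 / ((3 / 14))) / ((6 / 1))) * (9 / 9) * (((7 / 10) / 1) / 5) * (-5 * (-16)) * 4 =10837 / 153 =70.83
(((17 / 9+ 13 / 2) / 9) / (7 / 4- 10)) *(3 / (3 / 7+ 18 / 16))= -16912 / 77517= -0.22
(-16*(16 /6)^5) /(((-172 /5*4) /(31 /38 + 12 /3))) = 4997120 /66177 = 75.51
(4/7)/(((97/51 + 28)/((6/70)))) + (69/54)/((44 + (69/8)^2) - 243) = -0.01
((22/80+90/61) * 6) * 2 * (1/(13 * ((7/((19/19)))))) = 12813/55510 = 0.23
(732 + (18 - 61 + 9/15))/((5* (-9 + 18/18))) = -431/25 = -17.24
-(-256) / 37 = 256 / 37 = 6.92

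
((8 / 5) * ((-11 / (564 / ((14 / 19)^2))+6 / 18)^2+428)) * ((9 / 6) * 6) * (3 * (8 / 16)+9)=64729.35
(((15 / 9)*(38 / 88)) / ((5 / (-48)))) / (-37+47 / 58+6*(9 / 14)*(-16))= 0.07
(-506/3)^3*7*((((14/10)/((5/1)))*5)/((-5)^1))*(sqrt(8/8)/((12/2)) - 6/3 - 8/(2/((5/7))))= -89327631932/2025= -44112410.83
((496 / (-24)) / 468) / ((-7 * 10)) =31 / 49140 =0.00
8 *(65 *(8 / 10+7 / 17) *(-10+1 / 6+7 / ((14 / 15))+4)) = 53560 / 51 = 1050.20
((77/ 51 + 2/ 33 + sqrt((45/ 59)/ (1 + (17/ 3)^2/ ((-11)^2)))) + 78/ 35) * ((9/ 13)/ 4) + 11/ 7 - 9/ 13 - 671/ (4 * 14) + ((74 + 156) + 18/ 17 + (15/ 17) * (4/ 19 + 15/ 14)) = 891 * sqrt(406510)/ 4227704 + 168694311/ 760760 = 221.88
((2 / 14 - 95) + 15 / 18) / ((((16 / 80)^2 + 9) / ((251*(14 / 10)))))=-4955995 / 1356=-3654.86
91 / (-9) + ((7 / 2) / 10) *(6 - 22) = -707 / 45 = -15.71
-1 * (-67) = 67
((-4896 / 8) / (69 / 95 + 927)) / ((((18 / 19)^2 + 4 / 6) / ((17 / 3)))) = -29733765 / 12441583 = -2.39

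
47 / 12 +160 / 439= 22553 / 5268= 4.28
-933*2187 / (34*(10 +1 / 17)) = -226719 / 38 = -5966.29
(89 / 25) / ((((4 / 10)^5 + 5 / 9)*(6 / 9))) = 300375 / 31826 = 9.44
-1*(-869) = 869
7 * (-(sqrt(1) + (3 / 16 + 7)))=-917 / 16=-57.31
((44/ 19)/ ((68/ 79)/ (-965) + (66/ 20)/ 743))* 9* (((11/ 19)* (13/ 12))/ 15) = 2741502082/ 11166091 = 245.52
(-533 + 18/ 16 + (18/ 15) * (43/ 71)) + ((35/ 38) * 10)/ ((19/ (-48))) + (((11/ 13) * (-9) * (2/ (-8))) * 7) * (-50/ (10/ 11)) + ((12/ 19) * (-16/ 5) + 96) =-3181205687/ 2665624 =-1193.42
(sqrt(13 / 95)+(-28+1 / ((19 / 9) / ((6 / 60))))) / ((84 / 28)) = -5311 / 570+sqrt(1235) / 285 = -9.19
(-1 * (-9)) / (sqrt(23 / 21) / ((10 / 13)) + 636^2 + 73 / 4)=30581277300 / 1374506938990177 - 4680 * sqrt(483) / 1374506938990177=0.00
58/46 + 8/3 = 271/69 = 3.93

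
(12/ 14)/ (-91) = -6/ 637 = -0.01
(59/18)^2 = 3481/324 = 10.74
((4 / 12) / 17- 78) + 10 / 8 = -15653 / 204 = -76.73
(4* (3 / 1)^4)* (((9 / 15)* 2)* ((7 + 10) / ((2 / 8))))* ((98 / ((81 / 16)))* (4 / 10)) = 5117952 / 25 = 204718.08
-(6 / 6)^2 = -1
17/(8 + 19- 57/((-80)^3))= 8704000/13824057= 0.63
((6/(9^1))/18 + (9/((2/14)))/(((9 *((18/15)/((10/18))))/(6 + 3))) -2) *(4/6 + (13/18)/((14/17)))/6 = 571441/81648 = 7.00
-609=-609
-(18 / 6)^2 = -9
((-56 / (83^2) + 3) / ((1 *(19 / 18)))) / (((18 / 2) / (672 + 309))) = 40438782 / 130891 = 308.95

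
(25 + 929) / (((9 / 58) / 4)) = 24592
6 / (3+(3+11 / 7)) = 0.79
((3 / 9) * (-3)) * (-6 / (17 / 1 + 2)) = 6 / 19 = 0.32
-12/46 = -6/23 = -0.26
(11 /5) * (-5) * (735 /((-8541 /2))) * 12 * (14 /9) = 301840 /8541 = 35.34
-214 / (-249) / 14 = 0.06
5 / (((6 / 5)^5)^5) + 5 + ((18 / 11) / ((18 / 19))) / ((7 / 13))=18082680976108198222757 / 2189132178304587005952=8.26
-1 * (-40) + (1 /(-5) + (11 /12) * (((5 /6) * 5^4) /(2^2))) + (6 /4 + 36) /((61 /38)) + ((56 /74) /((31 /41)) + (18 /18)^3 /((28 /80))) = 131445127643 /705267360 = 186.38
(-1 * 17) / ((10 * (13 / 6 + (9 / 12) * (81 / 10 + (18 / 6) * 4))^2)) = -0.01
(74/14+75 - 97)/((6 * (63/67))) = -871/294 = -2.96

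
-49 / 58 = -0.84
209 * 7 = 1463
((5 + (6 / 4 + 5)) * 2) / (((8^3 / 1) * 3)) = 23 / 1536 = 0.01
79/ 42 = 1.88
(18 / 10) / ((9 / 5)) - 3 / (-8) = 11 / 8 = 1.38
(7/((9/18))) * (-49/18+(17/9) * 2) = 133/9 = 14.78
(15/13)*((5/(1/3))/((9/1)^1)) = 25/13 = 1.92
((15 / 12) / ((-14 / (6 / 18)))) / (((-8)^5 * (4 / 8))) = 5 / 2752512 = 0.00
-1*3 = -3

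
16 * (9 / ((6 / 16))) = 384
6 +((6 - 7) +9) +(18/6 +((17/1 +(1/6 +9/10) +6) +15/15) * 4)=1759/15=117.27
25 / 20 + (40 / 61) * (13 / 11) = 5435 / 2684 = 2.02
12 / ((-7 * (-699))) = 4 / 1631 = 0.00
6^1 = 6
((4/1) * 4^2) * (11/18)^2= 1936/81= 23.90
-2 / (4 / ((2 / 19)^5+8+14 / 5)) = -66854753 / 12380495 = -5.40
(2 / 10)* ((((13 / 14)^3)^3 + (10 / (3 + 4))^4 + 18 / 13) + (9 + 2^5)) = 12640769189833 / 1342968040960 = 9.41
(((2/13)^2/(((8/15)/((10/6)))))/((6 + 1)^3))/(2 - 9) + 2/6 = 811463/2434614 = 0.33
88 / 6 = 44 / 3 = 14.67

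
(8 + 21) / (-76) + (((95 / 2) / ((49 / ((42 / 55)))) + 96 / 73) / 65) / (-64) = -169748867 / 444283840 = -0.38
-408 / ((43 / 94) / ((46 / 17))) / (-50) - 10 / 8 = 47.02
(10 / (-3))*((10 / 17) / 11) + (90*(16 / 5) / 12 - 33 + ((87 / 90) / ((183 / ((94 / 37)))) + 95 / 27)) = -321715517 / 56977965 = -5.65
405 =405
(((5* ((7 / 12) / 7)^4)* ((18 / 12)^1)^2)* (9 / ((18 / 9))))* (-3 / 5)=-0.00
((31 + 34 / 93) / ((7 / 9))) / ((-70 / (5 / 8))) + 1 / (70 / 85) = 20761 / 24304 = 0.85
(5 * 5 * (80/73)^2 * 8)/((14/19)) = 12160000/37303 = 325.98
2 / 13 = 0.15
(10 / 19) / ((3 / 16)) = 160 / 57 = 2.81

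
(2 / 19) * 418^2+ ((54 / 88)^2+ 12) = 35630873 / 1936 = 18404.38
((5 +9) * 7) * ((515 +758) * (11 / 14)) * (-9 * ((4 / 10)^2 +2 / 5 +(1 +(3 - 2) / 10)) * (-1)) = 73221687 / 50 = 1464433.74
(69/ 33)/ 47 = 23/ 517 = 0.04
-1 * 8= -8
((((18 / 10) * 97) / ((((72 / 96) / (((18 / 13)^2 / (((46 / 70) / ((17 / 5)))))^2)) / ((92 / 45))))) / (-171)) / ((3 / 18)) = -512699798016 / 312028925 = -1643.12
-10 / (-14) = 5 / 7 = 0.71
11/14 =0.79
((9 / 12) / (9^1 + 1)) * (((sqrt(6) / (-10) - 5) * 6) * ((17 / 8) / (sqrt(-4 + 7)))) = 51 * sqrt(3) * (-50 - sqrt(6)) / 1600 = -2.90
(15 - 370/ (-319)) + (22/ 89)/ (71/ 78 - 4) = 110022191/ 6842231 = 16.08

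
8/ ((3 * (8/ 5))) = 5/ 3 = 1.67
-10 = -10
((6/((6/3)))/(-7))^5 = -0.01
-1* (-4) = 4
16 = 16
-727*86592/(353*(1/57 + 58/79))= -237236.09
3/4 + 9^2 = 327/4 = 81.75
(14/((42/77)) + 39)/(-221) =-194/663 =-0.29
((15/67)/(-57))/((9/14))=-70/11457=-0.01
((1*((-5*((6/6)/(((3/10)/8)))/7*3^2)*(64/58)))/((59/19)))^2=532316160000/143448529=3710.85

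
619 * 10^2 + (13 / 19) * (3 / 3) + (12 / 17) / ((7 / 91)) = 19996885 / 323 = 61909.86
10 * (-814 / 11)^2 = 54760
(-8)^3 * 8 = -4096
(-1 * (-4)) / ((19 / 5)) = 20 / 19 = 1.05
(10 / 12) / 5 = 1 / 6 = 0.17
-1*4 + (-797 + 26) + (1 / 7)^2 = -37974 / 49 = -774.98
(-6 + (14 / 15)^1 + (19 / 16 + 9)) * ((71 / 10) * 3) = 87259 / 800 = 109.07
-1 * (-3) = 3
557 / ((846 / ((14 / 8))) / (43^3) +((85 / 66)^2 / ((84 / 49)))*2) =8102102317848 / 28235909899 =286.94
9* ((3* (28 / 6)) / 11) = 126 / 11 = 11.45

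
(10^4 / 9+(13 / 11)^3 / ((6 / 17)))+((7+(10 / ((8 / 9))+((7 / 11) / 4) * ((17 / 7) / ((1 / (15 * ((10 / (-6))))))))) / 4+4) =107517337 / 95832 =1121.94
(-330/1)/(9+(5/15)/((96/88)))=-35.46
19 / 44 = 0.43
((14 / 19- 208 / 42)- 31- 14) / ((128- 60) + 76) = -19637 / 57456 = -0.34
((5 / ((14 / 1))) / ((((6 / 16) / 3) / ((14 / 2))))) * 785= 15700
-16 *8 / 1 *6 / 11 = -768 / 11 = -69.82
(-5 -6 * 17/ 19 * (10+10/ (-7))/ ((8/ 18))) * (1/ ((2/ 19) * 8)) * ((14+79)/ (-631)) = 1342455/ 70672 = 19.00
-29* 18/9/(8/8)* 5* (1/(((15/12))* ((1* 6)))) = -116/3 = -38.67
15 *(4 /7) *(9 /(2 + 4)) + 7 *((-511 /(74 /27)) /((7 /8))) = -382986 /259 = -1478.71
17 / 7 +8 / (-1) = -39 / 7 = -5.57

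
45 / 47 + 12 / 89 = 4569 / 4183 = 1.09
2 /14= 1 /7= 0.14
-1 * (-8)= 8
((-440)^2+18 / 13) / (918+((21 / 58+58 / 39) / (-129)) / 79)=210.89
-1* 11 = -11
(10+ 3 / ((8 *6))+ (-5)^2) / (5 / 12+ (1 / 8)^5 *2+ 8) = 156672 / 37609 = 4.17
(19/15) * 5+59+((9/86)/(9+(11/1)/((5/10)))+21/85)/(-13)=577232027/8837790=65.31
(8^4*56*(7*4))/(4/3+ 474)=9633792/713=13511.63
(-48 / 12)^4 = 256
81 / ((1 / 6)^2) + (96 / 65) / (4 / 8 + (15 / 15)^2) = 189604 / 65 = 2916.98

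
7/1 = 7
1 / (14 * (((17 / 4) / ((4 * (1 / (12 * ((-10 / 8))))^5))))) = -8 / 90365625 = -0.00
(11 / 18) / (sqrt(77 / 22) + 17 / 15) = 0.20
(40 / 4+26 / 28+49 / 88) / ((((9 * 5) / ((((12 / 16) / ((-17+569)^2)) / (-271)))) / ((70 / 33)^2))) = -247625 / 23739920100864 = -0.00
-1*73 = -73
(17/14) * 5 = 6.07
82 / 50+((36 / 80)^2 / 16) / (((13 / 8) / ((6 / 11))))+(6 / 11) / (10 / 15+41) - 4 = -670001 / 286000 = -2.34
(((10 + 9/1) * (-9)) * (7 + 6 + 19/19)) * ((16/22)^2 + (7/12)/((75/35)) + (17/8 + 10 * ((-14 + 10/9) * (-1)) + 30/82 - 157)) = 5895349621/99220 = 59416.95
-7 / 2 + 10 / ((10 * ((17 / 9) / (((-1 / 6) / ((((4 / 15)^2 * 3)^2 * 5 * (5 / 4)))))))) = -8291 / 2176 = -3.81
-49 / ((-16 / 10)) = 245 / 8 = 30.62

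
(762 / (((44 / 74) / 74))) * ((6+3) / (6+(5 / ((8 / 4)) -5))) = 18777204 / 77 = 243859.79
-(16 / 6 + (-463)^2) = -643115 / 3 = -214371.67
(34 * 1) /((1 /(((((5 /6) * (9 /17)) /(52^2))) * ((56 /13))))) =105 /4394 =0.02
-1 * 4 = -4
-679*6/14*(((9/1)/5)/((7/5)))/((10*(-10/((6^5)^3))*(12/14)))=51308936441856/25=2052357457674.24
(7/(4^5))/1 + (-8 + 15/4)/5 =-4317/5120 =-0.84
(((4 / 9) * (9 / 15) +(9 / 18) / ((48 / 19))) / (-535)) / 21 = -223 / 5392800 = -0.00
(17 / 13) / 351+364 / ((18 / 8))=738209 / 4563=161.78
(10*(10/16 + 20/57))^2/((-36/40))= -24753125/233928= -105.82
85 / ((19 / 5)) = 425 / 19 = 22.37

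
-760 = -760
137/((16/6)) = 411/8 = 51.38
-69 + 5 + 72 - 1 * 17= -9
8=8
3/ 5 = 0.60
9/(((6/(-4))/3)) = -18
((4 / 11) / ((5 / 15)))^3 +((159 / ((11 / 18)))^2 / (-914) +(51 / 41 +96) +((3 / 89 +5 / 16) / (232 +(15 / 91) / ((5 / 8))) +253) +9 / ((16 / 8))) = 281.98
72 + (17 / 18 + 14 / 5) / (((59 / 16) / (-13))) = 156112 / 2655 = 58.80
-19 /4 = -4.75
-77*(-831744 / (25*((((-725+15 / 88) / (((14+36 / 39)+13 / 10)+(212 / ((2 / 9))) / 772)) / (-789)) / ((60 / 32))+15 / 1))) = 91305536170330944 / 535623645125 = 170465.84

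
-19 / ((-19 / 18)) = 18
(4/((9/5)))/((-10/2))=-4/9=-0.44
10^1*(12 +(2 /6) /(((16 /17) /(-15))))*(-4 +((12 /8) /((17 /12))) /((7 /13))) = -64735 /476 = -136.00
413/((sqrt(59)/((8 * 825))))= 46200 * sqrt(59)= 354868.93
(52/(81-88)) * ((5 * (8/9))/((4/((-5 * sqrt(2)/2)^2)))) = -6500/63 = -103.17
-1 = -1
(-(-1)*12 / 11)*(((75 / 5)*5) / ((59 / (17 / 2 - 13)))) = -4050 / 649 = -6.24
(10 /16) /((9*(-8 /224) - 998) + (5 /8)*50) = -35 /54156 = -0.00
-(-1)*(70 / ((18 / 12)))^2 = 19600 / 9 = 2177.78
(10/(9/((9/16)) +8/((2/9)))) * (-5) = -25/26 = -0.96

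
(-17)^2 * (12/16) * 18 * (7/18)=6069/4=1517.25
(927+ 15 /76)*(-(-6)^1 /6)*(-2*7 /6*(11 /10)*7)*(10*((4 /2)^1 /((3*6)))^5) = -12660571 /4487724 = -2.82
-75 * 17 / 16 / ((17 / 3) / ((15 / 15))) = -225 / 16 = -14.06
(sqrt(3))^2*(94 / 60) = 47 / 10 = 4.70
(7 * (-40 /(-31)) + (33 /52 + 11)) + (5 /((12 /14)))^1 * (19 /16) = 1067555 /38688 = 27.59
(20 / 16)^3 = 125 / 64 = 1.95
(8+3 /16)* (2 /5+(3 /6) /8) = 4847 /1280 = 3.79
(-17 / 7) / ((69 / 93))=-527 / 161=-3.27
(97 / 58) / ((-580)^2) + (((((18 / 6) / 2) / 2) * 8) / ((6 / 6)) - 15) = -175600703 / 19511200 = -9.00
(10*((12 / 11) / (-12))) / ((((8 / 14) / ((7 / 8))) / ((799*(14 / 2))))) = -1370285 / 176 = -7785.71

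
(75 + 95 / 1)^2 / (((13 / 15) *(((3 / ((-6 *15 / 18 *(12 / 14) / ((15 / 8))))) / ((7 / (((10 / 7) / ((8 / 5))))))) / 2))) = -5178880 / 13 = -398375.38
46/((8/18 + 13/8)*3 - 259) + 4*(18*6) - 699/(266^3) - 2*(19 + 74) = 28069364269455/114187589432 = 245.82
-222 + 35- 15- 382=-584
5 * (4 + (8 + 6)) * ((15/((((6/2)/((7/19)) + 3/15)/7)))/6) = 55125/292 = 188.78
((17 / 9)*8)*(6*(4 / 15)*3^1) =1088 / 15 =72.53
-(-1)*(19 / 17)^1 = 19 / 17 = 1.12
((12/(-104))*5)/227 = -15/5902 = -0.00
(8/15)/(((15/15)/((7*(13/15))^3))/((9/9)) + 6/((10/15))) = 3014284/50891355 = 0.06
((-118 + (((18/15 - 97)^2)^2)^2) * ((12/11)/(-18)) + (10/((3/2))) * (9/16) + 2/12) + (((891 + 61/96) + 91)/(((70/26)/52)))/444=-137811385861587443013989933/320512500000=-429971953860106.68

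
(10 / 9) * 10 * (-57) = -1900 / 3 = -633.33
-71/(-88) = 0.81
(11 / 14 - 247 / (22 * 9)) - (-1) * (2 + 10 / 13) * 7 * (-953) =-166432268 / 9009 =-18474.00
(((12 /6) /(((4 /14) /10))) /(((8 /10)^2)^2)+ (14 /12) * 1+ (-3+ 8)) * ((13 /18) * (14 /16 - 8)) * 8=-16794271 /2304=-7289.18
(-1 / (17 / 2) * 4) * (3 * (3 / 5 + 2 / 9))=-296 / 255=-1.16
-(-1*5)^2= -25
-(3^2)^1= -9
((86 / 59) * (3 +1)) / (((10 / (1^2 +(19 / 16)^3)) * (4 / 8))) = 94213 / 30208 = 3.12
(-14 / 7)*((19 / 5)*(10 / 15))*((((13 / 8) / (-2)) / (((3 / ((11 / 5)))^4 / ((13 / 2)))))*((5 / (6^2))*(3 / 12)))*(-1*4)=-47012251 / 43740000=-1.07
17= 17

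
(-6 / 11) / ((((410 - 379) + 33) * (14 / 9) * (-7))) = 0.00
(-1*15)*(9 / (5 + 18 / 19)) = -2565 / 113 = -22.70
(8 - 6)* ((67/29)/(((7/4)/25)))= 13400/203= 66.01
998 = 998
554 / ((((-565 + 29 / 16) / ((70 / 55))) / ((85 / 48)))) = -659260 / 297363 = -2.22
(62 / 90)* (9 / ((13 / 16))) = 496 / 65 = 7.63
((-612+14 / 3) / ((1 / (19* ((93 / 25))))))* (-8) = 8585264 / 25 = 343410.56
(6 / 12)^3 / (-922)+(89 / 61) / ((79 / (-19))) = -12477635 / 35544944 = -0.35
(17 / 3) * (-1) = -17 / 3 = -5.67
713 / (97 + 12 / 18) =2139 / 293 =7.30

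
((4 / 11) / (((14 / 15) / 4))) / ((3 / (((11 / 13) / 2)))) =20 / 91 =0.22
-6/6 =-1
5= 5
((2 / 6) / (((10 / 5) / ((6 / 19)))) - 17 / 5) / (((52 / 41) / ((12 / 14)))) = -19557 / 8645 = -2.26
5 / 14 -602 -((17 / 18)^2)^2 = -442691071 / 734832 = -602.44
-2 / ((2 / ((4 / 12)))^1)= -1 / 3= -0.33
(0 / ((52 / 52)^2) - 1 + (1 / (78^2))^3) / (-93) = 225199600703 / 20943562865472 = 0.01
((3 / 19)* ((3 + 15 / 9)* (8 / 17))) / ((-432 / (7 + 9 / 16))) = -847 / 139536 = -0.01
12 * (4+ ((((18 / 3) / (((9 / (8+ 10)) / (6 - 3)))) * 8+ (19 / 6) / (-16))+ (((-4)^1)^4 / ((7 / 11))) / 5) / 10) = 1371751 / 2800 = 489.91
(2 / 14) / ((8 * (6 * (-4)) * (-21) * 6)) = 1 / 169344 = 0.00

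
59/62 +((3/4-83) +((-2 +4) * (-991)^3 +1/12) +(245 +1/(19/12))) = -3439437895190/1767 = -1946484377.58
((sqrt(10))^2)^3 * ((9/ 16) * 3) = 3375/ 2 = 1687.50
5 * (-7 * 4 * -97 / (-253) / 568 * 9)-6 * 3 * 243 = -157170879 / 35926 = -4374.85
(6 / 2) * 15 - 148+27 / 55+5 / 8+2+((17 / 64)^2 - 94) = -43662313 / 225280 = -193.81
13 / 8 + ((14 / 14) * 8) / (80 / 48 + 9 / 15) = 701 / 136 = 5.15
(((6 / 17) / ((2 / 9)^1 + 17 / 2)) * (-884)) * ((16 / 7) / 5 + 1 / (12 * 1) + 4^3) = -12686076 / 5495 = -2308.66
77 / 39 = 1.97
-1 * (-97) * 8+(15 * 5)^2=6401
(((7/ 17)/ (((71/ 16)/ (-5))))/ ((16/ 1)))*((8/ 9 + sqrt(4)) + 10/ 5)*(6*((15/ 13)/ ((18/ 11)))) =-84700/ 141219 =-0.60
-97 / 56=-1.73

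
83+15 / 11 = 928 / 11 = 84.36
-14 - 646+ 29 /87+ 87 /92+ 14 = -177943 /276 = -644.72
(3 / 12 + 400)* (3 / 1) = 4803 / 4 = 1200.75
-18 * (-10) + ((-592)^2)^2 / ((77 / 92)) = 11299901421092 / 77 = 146751966507.69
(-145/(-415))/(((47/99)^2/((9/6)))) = 852687/366694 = 2.33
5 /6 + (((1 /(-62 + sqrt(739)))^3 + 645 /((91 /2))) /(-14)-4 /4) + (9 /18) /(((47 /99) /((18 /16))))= 1753 * sqrt(739) /59870765250 + 80529058557287 /14339766726558000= 0.01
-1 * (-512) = 512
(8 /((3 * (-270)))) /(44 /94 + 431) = -188 /8212995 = -0.00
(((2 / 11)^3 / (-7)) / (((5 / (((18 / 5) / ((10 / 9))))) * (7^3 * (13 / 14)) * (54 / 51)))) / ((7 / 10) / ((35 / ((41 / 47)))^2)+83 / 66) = -0.00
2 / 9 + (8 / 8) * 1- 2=-7 / 9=-0.78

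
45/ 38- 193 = -7289/ 38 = -191.82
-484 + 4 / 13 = -6288 / 13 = -483.69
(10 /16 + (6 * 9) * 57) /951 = 24629 /7608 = 3.24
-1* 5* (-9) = 45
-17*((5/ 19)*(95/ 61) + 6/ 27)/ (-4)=5899/ 2196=2.69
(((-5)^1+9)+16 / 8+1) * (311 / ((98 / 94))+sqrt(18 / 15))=7 * sqrt(30) / 5+14617 / 7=2095.81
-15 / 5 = -3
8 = 8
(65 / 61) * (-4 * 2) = -520 / 61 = -8.52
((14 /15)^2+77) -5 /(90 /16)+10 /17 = 296707 /3825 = 77.57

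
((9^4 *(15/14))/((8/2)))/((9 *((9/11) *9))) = 1485/56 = 26.52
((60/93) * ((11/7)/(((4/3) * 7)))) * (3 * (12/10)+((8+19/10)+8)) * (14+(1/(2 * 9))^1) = 598345/18228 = 32.83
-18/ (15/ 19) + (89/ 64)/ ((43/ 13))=-22.38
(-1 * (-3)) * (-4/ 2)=-6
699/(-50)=-699/50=-13.98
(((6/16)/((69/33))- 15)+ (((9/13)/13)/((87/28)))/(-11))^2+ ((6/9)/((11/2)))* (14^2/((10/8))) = 238.70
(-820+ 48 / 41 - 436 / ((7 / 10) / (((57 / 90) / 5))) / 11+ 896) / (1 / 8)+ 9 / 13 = 345162899 / 615615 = 560.68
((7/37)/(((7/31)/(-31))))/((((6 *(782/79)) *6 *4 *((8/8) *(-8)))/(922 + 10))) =17689127/8332992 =2.12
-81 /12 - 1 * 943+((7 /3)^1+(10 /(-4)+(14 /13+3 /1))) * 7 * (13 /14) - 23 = -947.33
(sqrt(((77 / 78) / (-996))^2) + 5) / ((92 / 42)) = 2.28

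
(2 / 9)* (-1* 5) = -10 / 9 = -1.11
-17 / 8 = -2.12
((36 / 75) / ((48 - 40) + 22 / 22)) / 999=0.00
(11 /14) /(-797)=-11 /11158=-0.00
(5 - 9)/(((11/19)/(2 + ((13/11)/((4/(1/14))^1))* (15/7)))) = -167561/11858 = -14.13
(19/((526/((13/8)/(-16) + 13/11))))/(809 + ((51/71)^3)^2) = 3701970105032979/76764556866514373120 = 0.00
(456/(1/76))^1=34656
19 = 19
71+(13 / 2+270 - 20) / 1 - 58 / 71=46389 / 142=326.68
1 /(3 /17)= 5.67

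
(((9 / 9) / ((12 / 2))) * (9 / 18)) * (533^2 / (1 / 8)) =568178 / 3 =189392.67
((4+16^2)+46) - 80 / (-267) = 81782 / 267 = 306.30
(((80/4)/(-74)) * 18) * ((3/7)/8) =-135/518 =-0.26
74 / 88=37 / 44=0.84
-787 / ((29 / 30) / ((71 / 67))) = -862.74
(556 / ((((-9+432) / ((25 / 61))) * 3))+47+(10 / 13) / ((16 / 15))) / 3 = 385626467 / 24151608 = 15.97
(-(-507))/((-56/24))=-1521/7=-217.29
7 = 7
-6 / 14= -3 / 7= -0.43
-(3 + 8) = -11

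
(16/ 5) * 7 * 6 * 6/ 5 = 4032/ 25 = 161.28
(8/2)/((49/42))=24/7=3.43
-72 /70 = -36 /35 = -1.03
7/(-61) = -7/61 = -0.11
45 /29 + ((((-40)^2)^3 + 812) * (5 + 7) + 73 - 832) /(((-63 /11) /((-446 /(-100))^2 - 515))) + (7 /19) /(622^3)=1478923685569329337649296753 /348058352901000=4249068218713.28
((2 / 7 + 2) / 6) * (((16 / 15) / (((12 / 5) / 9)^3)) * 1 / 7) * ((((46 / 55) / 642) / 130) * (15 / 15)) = 23 / 749749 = 0.00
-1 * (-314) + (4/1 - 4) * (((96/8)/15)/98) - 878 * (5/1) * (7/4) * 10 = -76511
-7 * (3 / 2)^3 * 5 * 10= -4725 / 4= -1181.25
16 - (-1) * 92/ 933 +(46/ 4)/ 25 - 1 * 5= 539209/ 46650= 11.56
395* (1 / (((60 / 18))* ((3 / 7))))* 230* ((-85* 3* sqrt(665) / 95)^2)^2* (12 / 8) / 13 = 1581106119161625 / 9386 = 168453667074.54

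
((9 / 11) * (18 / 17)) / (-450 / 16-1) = -1296 / 43571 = -0.03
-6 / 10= -3 / 5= -0.60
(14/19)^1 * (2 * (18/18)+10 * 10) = 1428/19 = 75.16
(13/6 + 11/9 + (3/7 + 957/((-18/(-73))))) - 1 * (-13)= 245573/63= 3897.98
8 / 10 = 4 / 5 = 0.80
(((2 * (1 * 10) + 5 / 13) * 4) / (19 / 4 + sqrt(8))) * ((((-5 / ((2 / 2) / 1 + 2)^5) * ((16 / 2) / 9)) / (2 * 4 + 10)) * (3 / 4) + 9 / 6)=16.13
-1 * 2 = -2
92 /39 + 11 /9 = 419 /117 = 3.58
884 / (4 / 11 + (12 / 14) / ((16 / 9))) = 544544 / 521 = 1045.19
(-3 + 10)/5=7/5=1.40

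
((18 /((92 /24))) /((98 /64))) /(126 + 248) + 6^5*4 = 6555138624 /210749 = 31104.01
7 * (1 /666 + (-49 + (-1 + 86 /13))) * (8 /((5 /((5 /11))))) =-220.86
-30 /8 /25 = -3 /20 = -0.15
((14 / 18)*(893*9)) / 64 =6251 / 64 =97.67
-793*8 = -6344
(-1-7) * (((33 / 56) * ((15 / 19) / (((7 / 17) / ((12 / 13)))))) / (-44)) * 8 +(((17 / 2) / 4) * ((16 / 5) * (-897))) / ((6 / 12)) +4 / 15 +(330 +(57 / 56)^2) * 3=-130181513093 / 11618880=-11204.31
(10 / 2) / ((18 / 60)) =50 / 3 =16.67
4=4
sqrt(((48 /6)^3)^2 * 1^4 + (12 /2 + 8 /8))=sqrt(262151)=512.01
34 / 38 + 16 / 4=93 / 19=4.89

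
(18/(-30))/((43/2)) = -6/215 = -0.03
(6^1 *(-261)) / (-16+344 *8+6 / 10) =-2610 / 4561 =-0.57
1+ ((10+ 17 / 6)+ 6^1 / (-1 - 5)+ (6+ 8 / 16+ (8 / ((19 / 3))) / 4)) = 1120 / 57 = 19.65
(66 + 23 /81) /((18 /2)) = 5369 /729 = 7.36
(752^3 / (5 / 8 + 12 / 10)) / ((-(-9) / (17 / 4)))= 72294031360 / 657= 110036577.41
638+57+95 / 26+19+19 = 19153 / 26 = 736.65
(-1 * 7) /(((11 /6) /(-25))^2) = -157500 /121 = -1301.65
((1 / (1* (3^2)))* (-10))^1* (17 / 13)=-170 / 117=-1.45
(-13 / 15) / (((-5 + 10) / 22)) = -3.81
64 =64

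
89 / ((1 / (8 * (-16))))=-11392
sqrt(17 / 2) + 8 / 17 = 8 / 17 + sqrt(34) / 2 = 3.39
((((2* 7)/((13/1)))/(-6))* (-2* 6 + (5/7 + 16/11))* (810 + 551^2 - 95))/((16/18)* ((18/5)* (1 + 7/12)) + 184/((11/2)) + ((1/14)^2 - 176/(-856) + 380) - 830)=-24156305850320/18500869829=-1305.68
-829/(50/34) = -563.72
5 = 5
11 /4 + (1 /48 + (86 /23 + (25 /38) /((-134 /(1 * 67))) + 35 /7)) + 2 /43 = 10126871 /901968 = 11.23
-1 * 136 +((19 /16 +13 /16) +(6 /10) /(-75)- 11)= -18126 /125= -145.01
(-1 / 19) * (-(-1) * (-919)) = 919 / 19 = 48.37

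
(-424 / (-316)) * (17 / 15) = 1.52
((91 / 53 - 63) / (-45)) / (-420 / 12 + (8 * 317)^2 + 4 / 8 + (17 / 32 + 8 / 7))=727552 / 3435838038135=0.00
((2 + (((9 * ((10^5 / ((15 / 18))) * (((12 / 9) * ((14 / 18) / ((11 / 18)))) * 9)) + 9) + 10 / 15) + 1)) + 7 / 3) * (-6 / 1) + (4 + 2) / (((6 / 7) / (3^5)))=-1088622279 / 11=-98965661.73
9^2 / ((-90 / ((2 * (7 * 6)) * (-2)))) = 756 / 5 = 151.20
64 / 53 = 1.21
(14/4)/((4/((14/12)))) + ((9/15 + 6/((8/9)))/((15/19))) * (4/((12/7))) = 27293/1200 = 22.74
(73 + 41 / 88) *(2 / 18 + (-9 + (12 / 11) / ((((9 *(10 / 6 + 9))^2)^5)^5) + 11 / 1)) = 5416658516051720886522213804521299266966470897603579996557292408369720319414536583978130040264526399595 / 34924846702592607498885442530067725155187405469955919381881186855772528131040118651122880220535717888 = 155.09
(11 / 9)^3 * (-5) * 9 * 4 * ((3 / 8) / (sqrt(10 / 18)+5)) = -605 / 24+121 * sqrt(5) / 72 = -21.45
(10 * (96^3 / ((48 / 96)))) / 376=2211840 / 47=47060.43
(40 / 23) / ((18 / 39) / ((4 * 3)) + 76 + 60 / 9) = 3120 / 148373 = 0.02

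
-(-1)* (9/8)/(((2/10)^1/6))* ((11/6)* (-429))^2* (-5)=-1670172075/16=-104385754.69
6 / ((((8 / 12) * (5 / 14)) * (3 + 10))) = 126 / 65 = 1.94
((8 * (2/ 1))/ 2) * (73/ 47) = 584/ 47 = 12.43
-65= -65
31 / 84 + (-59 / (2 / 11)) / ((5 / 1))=-27103 / 420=-64.53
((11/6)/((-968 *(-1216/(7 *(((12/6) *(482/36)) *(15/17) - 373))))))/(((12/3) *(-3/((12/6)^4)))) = 62363/12279168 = 0.01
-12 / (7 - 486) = 12 / 479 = 0.03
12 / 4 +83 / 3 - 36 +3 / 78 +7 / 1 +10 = 913 / 78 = 11.71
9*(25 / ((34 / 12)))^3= 30375000 / 4913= 6182.58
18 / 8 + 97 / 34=347 / 68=5.10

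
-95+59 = -36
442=442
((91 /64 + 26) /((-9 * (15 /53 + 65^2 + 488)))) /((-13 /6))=265 /888192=0.00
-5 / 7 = -0.71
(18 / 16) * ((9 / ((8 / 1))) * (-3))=-243 / 64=-3.80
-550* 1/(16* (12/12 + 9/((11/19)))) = -2.08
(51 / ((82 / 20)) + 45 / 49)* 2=53670 / 2009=26.71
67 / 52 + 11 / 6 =487 / 156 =3.12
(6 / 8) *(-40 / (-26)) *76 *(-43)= -49020 / 13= -3770.77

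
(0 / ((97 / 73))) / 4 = 0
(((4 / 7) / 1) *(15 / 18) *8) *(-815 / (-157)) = 65200 / 3297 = 19.78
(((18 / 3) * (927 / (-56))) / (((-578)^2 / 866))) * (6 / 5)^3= -32512671 / 73080875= -0.44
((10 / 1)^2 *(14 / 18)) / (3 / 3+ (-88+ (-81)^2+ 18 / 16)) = 5600 / 466209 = 0.01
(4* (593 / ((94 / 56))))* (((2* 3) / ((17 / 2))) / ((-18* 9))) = -132832 / 21573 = -6.16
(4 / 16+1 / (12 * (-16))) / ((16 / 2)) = 47 / 1536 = 0.03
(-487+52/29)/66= -14071/1914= -7.35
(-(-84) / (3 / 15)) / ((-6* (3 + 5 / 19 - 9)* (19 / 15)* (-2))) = -525 / 109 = -4.82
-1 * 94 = -94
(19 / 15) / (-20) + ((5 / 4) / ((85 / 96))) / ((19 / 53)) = 375463 / 96900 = 3.87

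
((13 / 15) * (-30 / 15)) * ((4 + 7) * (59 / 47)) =-16874 / 705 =-23.93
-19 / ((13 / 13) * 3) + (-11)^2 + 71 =557 / 3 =185.67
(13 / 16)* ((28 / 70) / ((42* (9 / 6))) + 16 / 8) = 1027 / 630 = 1.63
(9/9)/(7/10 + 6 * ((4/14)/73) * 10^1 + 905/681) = 0.44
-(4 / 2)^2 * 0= 0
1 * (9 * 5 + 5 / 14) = 635 / 14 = 45.36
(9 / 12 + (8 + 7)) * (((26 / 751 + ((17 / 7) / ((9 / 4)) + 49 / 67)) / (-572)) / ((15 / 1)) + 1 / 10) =2713985479 / 1726879440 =1.57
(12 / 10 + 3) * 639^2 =8574741 / 5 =1714948.20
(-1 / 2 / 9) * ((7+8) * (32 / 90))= -8 / 27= -0.30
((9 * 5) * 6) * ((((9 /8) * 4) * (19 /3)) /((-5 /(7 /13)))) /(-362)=10773 /4706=2.29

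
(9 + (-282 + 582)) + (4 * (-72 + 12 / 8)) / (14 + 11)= 7443 / 25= 297.72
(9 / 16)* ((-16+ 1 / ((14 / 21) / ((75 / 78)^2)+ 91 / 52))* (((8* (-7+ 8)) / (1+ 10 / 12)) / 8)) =-1950939 / 407726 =-4.78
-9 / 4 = -2.25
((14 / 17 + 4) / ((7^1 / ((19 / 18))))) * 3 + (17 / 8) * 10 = 33461 / 1428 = 23.43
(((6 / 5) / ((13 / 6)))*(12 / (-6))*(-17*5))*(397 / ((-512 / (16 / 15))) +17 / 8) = 31773 / 260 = 122.20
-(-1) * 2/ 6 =1/ 3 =0.33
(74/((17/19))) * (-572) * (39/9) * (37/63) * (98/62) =-2707849144/14229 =-190304.95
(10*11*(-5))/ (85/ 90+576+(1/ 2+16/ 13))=-0.95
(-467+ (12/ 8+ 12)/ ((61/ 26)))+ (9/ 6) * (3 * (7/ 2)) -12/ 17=-1850845/ 4148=-446.20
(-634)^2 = 401956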